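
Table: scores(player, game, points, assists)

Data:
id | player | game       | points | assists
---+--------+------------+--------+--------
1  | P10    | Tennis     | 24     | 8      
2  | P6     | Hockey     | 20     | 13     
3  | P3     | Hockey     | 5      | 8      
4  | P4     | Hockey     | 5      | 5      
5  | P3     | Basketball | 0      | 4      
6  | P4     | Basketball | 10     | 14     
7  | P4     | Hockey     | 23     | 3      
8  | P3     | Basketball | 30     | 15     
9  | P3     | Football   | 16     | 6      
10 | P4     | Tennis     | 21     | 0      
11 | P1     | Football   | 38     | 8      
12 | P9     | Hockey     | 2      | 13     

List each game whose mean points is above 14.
SELECT game, AVG(points)
FROM scores
GROUP BY game
HAVING AVG(points) > 14

Result:
  Football: avg=27.00
  Tennis: avg=22.50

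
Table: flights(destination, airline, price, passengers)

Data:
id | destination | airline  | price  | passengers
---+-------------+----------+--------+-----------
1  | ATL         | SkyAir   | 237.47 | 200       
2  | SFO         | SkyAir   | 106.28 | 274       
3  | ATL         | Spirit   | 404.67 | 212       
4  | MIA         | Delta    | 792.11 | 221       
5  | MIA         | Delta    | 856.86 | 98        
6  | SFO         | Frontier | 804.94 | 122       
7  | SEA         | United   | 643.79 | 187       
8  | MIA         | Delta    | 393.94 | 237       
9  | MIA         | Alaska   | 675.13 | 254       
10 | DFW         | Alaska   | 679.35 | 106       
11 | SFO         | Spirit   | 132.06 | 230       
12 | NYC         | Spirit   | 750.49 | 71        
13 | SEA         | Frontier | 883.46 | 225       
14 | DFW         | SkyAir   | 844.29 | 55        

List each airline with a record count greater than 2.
SELECT airline, COUNT(*) as cnt
FROM flights
GROUP BY airline
HAVING COUNT(*) > 2

Result:
  Delta: 3
  SkyAir: 3
  Spirit: 3

Note: HAVING filters groups after aggregation, WHERE filters rows before.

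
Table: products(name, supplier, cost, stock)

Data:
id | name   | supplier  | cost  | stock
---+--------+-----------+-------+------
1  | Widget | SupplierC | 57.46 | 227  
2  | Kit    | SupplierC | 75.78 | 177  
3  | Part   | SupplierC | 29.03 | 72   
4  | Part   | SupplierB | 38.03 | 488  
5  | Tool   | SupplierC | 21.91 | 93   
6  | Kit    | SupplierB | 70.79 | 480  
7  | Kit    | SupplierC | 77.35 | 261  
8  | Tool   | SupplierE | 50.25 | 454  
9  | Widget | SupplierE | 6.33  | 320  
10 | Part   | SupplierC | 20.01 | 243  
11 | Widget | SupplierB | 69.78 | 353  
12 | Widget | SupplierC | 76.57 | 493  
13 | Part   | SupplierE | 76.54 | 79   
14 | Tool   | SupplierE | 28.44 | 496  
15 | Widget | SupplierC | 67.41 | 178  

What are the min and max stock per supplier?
SELECT supplier, MIN(stock), MAX(stock)
FROM products
GROUP BY supplier

Result:
  SupplierB: min=353, max=488
  SupplierC: min=72, max=493
  SupplierE: min=79, max=496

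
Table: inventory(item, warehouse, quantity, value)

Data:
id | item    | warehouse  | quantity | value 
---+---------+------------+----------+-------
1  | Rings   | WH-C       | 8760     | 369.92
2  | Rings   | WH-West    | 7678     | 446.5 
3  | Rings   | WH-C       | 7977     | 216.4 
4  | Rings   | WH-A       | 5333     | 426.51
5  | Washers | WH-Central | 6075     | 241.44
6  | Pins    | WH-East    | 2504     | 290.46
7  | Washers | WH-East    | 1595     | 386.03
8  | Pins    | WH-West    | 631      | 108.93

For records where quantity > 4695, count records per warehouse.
SELECT warehouse, COUNT(*)
FROM inventory
WHERE quantity > 4695
GROUP BY warehouse

Note: WHERE filters rows before grouping.

Result:
  WH-A: 1
  WH-C: 2
  WH-Central: 1
  WH-West: 1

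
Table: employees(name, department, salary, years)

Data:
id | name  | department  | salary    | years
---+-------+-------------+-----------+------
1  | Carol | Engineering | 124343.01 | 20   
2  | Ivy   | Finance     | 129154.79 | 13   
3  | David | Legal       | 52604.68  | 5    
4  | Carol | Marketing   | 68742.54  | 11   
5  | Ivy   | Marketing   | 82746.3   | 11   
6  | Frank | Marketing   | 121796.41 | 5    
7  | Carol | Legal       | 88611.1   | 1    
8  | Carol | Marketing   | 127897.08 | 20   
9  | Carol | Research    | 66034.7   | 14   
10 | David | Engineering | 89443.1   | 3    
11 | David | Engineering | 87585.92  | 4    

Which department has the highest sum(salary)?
SELECT department, SUM(salary) as val
FROM employees
GROUP BY department
ORDER BY val DESC
LIMIT 1

Result: Marketing with sum(salary) = 401182.33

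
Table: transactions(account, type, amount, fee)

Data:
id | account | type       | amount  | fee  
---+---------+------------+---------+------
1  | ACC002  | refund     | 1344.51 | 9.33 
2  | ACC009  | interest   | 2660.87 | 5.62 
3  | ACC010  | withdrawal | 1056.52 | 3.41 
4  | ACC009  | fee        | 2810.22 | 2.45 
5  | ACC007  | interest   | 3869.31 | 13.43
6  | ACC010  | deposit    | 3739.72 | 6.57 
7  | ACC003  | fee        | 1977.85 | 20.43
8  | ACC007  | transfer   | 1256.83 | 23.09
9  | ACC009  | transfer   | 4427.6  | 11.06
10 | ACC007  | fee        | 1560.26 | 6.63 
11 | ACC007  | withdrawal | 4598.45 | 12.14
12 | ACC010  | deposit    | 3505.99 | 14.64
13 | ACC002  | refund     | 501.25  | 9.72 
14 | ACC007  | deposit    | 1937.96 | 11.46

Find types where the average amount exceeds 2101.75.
SELECT type, AVG(amount)
FROM transactions
GROUP BY type
HAVING AVG(amount) > 2101.75

Result:
  deposit: avg=3061.22
  fee: avg=2116.11
  interest: avg=3265.09
  transfer: avg=2842.22
  withdrawal: avg=2827.49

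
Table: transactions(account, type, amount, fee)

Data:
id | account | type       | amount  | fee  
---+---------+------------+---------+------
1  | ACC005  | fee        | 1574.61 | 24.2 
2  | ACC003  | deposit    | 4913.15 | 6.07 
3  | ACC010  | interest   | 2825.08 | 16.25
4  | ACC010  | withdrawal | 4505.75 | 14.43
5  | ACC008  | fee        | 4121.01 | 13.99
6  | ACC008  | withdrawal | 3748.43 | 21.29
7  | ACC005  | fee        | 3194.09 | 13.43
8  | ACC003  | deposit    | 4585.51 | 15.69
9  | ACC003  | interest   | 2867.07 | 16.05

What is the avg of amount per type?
SELECT type, AVG(amount) as result
FROM transactions
GROUP BY type

Result:
  deposit: 4749.33
  fee: 2963.24
  interest: 2846.08
  withdrawal: 4127.09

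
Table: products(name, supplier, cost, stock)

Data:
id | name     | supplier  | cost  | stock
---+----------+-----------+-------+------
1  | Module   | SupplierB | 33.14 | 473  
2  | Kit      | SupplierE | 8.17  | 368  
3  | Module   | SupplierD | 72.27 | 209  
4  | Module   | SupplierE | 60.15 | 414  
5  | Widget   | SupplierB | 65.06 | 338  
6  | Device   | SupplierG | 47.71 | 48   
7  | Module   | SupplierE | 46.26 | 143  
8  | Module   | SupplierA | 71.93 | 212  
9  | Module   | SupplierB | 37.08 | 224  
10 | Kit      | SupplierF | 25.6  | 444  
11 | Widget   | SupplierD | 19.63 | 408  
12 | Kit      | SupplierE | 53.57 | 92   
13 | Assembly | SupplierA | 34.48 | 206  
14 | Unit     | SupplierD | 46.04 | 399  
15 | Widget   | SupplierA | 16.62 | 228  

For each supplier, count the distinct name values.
SELECT supplier, COUNT(DISTINCT name)
FROM products
GROUP BY supplier

Result:
  SupplierA: 3 distinct
  SupplierB: 2 distinct
  SupplierD: 3 distinct
  SupplierE: 2 distinct
  SupplierF: 1 distinct
  SupplierG: 1 distinct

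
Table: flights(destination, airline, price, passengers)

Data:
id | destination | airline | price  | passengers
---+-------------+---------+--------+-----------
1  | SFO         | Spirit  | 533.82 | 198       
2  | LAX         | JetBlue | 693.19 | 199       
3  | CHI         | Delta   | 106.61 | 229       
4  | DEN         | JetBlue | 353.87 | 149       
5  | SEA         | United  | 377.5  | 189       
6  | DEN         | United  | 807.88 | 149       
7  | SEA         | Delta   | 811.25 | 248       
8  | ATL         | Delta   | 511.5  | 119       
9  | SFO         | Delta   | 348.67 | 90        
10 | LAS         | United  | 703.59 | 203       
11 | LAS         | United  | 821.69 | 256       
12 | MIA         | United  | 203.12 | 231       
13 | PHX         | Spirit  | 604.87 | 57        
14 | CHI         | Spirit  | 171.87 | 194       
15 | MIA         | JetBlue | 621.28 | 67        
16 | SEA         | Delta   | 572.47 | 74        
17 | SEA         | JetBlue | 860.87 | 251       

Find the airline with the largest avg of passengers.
SELECT airline, AVG(passengers) as val
FROM flights
GROUP BY airline
ORDER BY val DESC
LIMIT 1

Result: United with avg(passengers) = 205.60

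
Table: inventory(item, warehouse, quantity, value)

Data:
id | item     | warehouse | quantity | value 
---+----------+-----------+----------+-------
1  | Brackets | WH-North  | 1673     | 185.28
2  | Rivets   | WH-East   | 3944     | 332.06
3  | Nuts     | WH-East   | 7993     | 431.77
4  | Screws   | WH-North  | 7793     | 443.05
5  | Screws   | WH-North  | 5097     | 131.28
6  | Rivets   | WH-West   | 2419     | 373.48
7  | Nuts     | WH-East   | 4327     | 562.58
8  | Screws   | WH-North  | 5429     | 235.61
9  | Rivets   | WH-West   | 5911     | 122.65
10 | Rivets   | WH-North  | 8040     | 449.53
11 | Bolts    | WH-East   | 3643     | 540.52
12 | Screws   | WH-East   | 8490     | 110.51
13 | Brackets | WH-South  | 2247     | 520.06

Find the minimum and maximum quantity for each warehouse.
SELECT warehouse, MIN(quantity), MAX(quantity)
FROM inventory
GROUP BY warehouse

Result:
  WH-East: min=3643, max=8490
  WH-North: min=1673, max=8040
  WH-South: min=2247, max=2247
  WH-West: min=2419, max=5911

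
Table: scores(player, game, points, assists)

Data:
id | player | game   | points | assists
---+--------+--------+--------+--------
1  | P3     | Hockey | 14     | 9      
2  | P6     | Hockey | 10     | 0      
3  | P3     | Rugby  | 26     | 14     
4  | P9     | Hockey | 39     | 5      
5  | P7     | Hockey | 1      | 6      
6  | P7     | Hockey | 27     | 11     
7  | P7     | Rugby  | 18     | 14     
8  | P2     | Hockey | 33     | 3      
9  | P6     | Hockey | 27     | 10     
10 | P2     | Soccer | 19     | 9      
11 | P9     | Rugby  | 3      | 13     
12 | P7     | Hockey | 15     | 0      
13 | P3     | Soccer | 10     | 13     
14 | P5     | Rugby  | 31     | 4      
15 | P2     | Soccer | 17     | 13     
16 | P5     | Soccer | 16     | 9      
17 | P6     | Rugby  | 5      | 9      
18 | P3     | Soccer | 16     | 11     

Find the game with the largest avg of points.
SELECT game, AVG(points) as val
FROM scores
GROUP BY game
ORDER BY val DESC
LIMIT 1

Result: Hockey with avg(points) = 20.75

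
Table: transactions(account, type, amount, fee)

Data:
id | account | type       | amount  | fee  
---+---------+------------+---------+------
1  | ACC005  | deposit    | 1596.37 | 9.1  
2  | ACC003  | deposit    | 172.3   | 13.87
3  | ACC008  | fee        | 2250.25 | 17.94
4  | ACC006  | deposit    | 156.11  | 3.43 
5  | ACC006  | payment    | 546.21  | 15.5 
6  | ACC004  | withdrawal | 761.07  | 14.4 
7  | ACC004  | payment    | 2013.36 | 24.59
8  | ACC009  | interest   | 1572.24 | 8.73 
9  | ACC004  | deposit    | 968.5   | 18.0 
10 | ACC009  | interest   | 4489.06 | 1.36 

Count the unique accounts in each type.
SELECT type, COUNT(DISTINCT account)
FROM transactions
GROUP BY type

Result:
  deposit: 4 distinct
  fee: 1 distinct
  interest: 1 distinct
  payment: 2 distinct
  withdrawal: 1 distinct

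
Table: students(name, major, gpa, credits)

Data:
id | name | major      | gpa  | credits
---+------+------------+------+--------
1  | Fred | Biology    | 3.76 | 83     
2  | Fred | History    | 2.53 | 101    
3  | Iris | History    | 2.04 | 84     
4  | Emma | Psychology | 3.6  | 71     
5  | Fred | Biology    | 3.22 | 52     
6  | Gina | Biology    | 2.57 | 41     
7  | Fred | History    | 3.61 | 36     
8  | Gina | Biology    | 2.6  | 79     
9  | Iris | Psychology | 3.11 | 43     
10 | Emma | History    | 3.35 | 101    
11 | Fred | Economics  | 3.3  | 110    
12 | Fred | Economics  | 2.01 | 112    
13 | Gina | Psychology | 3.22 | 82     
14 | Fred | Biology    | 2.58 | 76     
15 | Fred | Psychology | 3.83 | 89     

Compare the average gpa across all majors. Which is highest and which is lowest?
SELECT major, AVG(gpa)
FROM students
GROUP BY major
ORDER BY AVG(gpa)

All groups:
  Economics: 2.66
  History: 2.88
  Biology: 2.95
  Psychology: 3.44

Highest: Psychology (3.44)
Lowest: Economics (2.66)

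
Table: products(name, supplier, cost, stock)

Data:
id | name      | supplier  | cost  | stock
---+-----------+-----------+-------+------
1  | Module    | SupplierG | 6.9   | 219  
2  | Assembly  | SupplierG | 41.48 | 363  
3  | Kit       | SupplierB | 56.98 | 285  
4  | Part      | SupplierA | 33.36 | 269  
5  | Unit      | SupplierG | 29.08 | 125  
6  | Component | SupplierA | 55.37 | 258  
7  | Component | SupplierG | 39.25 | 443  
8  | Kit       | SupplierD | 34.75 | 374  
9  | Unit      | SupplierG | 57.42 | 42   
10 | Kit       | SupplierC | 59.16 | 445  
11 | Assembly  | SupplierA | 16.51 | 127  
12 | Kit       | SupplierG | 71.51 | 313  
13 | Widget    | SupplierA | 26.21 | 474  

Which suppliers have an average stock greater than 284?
SELECT supplier, AVG(stock)
FROM products
GROUP BY supplier
HAVING AVG(stock) > 284

Result:
  SupplierB: avg=285.00
  SupplierC: avg=445.00
  SupplierD: avg=374.00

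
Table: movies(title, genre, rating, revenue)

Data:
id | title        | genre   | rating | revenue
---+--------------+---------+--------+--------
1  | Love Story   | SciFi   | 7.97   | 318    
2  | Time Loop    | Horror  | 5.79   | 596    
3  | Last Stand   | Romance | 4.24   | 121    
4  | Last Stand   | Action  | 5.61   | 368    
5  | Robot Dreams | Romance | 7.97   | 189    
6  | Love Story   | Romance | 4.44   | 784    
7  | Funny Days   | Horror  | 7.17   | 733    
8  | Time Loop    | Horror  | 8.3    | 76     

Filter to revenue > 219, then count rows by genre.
SELECT genre, COUNT(*)
FROM movies
WHERE revenue > 219
GROUP BY genre

Note: WHERE filters rows before grouping.

Result:
  Action: 1
  Horror: 2
  Romance: 1
  SciFi: 1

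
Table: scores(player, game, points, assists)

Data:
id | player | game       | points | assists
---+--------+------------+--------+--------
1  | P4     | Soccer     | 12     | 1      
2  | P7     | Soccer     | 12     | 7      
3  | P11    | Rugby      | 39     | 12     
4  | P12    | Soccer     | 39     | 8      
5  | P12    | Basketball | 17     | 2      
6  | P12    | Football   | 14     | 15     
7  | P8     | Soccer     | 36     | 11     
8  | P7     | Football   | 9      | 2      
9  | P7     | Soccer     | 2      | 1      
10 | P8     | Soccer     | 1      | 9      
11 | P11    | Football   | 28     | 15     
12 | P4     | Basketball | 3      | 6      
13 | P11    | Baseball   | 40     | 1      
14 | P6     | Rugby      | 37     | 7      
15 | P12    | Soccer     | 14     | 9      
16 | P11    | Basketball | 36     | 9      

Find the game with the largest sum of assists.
SELECT game, SUM(assists) as val
FROM scores
GROUP BY game
ORDER BY val DESC
LIMIT 1

Result: Soccer with sum(assists) = 46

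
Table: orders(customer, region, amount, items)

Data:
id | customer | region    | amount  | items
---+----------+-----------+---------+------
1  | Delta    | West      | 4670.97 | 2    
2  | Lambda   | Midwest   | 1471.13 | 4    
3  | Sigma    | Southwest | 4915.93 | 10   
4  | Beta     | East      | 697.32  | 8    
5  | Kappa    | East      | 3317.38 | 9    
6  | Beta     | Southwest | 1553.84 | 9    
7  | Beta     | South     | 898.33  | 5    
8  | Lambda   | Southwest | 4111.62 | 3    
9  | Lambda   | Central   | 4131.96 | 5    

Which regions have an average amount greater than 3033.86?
SELECT region, AVG(amount)
FROM orders
GROUP BY region
HAVING AVG(amount) > 3033.86

Result:
  Central: avg=4131.96
  Southwest: avg=3527.13
  West: avg=4670.97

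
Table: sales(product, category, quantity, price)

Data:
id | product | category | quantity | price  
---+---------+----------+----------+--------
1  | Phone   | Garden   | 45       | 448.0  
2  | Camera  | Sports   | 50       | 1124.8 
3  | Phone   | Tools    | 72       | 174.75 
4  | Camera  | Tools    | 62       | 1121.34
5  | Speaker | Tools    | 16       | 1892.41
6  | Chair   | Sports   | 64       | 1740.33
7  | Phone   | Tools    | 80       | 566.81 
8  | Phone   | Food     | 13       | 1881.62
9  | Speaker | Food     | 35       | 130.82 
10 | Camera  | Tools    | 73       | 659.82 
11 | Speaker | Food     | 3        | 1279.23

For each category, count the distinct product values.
SELECT category, COUNT(DISTINCT product)
FROM sales
GROUP BY category

Result:
  Food: 2 distinct
  Garden: 1 distinct
  Sports: 2 distinct
  Tools: 3 distinct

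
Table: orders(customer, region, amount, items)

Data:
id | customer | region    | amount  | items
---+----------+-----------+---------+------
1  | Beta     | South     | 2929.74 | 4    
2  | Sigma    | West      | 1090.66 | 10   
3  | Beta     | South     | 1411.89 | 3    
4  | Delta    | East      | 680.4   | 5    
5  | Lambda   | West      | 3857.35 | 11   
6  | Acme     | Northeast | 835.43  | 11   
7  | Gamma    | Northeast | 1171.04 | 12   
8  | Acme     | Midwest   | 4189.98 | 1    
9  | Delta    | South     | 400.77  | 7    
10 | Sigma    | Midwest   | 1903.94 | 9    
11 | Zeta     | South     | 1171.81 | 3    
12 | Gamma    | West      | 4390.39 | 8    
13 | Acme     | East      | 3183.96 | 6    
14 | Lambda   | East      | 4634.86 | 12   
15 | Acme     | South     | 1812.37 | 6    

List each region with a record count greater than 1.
SELECT region, COUNT(*) as cnt
FROM orders
GROUP BY region
HAVING COUNT(*) > 1

Result:
  East: 3
  Midwest: 2
  Northeast: 2
  South: 5
  West: 3

Note: HAVING filters groups after aggregation, WHERE filters rows before.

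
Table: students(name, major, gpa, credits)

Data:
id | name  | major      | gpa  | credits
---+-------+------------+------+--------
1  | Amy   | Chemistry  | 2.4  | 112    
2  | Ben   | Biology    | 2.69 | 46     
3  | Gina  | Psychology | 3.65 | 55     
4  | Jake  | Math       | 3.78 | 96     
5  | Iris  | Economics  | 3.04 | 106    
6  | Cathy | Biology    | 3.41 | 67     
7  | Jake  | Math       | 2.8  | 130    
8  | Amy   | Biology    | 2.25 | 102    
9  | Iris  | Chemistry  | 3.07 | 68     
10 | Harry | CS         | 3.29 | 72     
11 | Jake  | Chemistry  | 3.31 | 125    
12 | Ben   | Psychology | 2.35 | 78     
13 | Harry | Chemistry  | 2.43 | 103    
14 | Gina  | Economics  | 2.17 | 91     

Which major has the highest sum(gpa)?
SELECT major, SUM(gpa) as val
FROM students
GROUP BY major
ORDER BY val DESC
LIMIT 1

Result: Chemistry with sum(gpa) = 11.21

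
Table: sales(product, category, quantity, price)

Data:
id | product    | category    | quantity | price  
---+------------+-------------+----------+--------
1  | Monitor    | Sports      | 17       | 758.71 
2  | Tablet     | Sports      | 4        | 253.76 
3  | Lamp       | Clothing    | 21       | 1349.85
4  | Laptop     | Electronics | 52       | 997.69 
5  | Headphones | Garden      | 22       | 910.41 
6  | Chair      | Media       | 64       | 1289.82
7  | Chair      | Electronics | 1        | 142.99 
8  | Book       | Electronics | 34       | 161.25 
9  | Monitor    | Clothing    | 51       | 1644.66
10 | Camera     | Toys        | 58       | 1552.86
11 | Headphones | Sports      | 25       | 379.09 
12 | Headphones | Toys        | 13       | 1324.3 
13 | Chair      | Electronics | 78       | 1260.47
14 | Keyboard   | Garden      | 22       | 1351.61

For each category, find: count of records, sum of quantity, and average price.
SELECT category,
       COUNT(*) as cnt,
       SUM(quantity) as total_quantity,
       AVG(price) as avg_price
FROM sales
GROUP BY category

Result:
  Clothing: 2 records, 72 total quantity, 1497.26 avg price
  Electronics: 4 records, 165 total quantity, 640.60 avg price
  Garden: 2 records, 44 total quantity, 1131.01 avg price
  Media: 1 records, 64 total quantity, 1289.82 avg price
  Sports: 3 records, 46 total quantity, 463.85 avg price
  Toys: 2 records, 71 total quantity, 1438.58 avg price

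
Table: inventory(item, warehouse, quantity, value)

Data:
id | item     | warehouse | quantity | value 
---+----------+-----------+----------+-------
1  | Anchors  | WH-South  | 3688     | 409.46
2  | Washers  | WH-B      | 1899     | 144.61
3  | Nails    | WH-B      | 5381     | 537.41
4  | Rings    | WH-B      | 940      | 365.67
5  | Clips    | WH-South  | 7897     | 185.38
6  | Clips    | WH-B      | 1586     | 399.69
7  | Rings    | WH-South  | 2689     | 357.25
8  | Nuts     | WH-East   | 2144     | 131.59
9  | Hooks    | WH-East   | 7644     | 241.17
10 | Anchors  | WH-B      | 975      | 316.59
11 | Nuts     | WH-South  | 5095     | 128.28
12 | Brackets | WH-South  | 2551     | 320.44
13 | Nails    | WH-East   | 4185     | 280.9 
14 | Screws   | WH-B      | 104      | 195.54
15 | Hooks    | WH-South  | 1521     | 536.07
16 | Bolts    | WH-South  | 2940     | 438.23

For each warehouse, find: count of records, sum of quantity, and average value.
SELECT warehouse,
       COUNT(*) as cnt,
       SUM(quantity) as total_quantity,
       AVG(value) as avg_value
FROM inventory
GROUP BY warehouse

Result:
  WH-B: 6 records, 10885 total quantity, 326.59 avg value
  WH-East: 3 records, 13973 total quantity, 217.89 avg value
  WH-South: 7 records, 26381 total quantity, 339.30 avg value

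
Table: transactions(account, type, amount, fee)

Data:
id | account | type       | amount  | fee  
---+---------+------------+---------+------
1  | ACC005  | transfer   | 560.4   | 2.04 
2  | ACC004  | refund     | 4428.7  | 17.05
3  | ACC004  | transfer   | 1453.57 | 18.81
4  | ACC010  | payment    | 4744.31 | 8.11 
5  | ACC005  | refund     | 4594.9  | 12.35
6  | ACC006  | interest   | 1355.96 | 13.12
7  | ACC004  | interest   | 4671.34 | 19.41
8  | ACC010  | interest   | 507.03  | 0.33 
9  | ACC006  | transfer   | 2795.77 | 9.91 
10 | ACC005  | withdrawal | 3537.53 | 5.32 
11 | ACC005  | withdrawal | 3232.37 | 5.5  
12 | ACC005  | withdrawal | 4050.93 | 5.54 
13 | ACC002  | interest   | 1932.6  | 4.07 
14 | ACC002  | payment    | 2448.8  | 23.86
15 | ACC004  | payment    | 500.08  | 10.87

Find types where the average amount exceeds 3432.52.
SELECT type, AVG(amount)
FROM transactions
GROUP BY type
HAVING AVG(amount) > 3432.52

Result:
  refund: avg=4511.80
  withdrawal: avg=3606.94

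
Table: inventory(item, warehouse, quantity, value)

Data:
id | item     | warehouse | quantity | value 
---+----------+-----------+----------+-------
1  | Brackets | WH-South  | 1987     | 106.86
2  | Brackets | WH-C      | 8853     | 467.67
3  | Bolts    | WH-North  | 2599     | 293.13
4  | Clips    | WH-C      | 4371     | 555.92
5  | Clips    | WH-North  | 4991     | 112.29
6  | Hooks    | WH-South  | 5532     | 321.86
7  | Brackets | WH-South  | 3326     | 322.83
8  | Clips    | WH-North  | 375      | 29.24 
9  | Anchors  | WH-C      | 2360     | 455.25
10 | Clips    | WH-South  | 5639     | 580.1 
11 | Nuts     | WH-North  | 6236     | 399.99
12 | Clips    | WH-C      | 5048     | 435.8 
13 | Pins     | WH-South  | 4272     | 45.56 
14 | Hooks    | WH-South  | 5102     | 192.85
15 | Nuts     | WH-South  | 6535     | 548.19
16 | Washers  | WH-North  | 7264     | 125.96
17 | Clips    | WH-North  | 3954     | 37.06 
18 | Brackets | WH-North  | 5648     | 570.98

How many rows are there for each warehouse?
SELECT warehouse, COUNT(*) as count
FROM inventory
GROUP BY warehouse

Result:
  WH-C: 4
  WH-North: 7
  WH-South: 7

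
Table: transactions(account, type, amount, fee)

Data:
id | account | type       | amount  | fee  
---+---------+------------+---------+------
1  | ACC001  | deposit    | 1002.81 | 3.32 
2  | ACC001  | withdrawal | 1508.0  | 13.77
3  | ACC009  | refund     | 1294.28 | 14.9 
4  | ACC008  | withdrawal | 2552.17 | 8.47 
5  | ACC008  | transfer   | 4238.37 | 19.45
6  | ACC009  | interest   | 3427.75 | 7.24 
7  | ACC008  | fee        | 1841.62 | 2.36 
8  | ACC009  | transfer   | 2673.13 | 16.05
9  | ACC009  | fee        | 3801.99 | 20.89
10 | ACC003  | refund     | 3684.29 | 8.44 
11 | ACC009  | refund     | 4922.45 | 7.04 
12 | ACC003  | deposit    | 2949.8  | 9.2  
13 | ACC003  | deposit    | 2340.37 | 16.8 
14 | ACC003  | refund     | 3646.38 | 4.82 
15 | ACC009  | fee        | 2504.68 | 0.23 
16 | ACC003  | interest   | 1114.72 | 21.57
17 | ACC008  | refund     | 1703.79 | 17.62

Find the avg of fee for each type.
SELECT type, AVG(fee) as result
FROM transactions
GROUP BY type

Result:
  deposit: 9.77
  fee: 7.83
  interest: 14.41
  refund: 10.56
  transfer: 17.75
  withdrawal: 11.12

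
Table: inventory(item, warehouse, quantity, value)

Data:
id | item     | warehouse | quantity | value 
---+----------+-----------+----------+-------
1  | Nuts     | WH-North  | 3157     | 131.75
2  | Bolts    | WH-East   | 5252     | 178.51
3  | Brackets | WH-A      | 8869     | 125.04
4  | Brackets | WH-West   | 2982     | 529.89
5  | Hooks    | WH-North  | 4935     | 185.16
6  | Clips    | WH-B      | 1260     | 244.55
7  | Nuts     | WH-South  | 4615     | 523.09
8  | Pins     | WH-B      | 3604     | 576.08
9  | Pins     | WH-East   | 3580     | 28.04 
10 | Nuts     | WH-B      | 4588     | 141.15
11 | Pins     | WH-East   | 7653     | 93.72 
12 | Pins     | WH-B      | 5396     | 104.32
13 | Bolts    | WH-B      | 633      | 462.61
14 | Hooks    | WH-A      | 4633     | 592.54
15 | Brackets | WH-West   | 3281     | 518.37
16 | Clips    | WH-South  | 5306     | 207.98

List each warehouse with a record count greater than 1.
SELECT warehouse, COUNT(*) as cnt
FROM inventory
GROUP BY warehouse
HAVING COUNT(*) > 1

Result:
  WH-A: 2
  WH-B: 5
  WH-East: 3
  WH-North: 2
  WH-South: 2
  WH-West: 2

Note: HAVING filters groups after aggregation, WHERE filters rows before.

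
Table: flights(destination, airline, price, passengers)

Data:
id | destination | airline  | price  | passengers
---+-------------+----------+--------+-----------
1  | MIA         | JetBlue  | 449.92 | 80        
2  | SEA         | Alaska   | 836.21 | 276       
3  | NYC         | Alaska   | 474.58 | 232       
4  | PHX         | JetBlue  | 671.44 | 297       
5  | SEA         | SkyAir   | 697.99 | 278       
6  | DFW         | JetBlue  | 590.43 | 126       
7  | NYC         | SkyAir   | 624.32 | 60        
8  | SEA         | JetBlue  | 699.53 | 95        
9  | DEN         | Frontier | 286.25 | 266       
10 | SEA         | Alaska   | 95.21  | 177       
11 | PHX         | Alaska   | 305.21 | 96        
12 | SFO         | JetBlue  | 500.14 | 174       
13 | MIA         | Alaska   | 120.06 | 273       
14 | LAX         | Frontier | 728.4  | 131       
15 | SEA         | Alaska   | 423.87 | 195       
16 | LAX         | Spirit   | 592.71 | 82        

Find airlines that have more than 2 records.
SELECT airline, COUNT(*) as cnt
FROM flights
GROUP BY airline
HAVING COUNT(*) > 2

Result:
  Alaska: 6
  JetBlue: 5

Note: HAVING filters groups after aggregation, WHERE filters rows before.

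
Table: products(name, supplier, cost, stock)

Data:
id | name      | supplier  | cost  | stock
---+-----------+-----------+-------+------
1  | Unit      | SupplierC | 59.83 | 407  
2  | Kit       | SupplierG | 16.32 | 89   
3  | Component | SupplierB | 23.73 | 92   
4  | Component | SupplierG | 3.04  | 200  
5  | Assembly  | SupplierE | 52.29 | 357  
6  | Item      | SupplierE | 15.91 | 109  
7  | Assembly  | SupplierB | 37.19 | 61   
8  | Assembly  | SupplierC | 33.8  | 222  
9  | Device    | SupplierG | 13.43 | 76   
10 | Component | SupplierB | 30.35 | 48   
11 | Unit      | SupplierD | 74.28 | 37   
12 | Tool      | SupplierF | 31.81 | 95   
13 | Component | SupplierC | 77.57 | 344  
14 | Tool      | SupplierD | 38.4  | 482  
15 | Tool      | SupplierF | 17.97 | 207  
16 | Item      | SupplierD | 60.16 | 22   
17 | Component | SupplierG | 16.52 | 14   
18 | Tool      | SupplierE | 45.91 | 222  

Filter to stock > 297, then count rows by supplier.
SELECT supplier, COUNT(*)
FROM products
WHERE stock > 297
GROUP BY supplier

Note: WHERE filters rows before grouping.

Result:
  SupplierC: 2
  SupplierD: 1
  SupplierE: 1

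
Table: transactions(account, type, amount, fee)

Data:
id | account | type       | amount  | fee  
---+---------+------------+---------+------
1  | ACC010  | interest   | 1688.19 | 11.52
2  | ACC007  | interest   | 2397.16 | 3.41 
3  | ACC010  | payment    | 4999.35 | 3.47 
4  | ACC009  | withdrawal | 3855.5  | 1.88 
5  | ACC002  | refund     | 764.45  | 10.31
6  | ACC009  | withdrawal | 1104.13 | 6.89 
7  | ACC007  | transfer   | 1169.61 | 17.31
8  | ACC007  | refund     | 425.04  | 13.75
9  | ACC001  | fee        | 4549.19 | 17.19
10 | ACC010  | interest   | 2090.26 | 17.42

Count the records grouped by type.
SELECT type, COUNT(*) as count
FROM transactions
GROUP BY type

Result:
  fee: 1
  interest: 3
  payment: 1
  refund: 2
  transfer: 1
  withdrawal: 2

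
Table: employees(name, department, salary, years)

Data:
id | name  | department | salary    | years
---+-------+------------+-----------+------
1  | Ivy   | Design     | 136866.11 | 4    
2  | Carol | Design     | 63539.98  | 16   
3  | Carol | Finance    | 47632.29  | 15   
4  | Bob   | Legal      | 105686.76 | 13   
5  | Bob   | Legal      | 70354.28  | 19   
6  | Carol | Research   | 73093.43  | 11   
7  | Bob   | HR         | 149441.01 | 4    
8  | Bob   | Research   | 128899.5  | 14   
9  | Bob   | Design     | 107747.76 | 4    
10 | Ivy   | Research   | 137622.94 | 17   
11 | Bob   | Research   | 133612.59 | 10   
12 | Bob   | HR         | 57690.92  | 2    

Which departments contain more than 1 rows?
SELECT department, COUNT(*) as cnt
FROM employees
GROUP BY department
HAVING COUNT(*) > 1

Result:
  Design: 3
  HR: 2
  Legal: 2
  Research: 4

Note: HAVING filters groups after aggregation, WHERE filters rows before.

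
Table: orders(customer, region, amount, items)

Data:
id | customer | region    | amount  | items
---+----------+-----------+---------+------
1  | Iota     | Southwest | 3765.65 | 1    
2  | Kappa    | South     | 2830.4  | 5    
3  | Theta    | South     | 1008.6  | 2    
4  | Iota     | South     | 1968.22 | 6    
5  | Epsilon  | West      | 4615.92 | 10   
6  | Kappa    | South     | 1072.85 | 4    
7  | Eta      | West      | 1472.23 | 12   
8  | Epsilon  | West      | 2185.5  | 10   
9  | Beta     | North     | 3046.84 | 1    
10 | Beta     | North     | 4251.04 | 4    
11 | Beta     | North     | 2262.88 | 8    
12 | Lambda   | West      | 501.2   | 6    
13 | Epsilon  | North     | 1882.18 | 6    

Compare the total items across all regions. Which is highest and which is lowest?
SELECT region, SUM(items)
FROM orders
GROUP BY region
ORDER BY SUM(items)

All groups:
  Southwest: 1
  South: 17
  North: 19
  West: 38

Highest: West (38)
Lowest: Southwest (1)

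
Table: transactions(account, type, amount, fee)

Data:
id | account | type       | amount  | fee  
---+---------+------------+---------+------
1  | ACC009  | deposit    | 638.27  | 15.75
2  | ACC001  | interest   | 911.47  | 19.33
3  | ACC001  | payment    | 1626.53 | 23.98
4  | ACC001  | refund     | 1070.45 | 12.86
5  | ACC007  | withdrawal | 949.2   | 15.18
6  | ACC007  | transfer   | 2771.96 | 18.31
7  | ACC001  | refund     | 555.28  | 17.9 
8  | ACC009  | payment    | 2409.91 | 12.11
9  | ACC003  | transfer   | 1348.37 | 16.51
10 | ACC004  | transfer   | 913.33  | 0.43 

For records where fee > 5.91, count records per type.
SELECT type, COUNT(*)
FROM transactions
WHERE fee > 5.91
GROUP BY type

Note: WHERE filters rows before grouping.

Result:
  deposit: 1
  interest: 1
  payment: 2
  refund: 2
  transfer: 2
  withdrawal: 1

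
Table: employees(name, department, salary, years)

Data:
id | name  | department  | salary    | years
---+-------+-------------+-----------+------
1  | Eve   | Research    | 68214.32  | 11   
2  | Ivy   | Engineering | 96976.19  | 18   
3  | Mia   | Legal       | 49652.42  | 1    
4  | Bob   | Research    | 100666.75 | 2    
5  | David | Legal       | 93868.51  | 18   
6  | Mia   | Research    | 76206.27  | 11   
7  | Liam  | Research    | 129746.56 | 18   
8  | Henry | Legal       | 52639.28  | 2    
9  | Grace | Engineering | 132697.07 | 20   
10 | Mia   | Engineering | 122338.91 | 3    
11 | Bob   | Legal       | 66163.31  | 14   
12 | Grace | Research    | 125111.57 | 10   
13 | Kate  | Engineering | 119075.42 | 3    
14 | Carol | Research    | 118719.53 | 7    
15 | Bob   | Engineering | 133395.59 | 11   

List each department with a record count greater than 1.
SELECT department, COUNT(*) as cnt
FROM employees
GROUP BY department
HAVING COUNT(*) > 1

Result:
  Engineering: 5
  Legal: 4
  Research: 6

Note: HAVING filters groups after aggregation, WHERE filters rows before.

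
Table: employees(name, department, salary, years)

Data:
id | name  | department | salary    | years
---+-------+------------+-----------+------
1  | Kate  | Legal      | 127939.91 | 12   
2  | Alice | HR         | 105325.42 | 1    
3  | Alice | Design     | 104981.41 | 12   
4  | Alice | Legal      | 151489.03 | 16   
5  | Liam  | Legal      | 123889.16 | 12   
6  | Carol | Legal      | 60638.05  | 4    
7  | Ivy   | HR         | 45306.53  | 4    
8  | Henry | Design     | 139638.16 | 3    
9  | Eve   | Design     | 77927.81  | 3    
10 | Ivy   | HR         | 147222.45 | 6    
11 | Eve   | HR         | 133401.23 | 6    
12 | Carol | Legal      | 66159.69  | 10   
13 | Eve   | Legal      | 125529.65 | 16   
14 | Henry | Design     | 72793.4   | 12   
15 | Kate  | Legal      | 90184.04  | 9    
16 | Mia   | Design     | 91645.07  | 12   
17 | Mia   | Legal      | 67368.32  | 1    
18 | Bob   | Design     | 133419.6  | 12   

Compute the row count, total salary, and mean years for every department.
SELECT department,
       COUNT(*) as cnt,
       SUM(salary) as total_salary,
       AVG(years) as avg_years
FROM employees
GROUP BY department

Result:
  Design: 6 records, 620405.45 total salary, 9.00 avg years
  HR: 4 records, 431255.63 total salary, 4.25 avg years
  Legal: 8 records, 813197.85 total salary, 10.00 avg years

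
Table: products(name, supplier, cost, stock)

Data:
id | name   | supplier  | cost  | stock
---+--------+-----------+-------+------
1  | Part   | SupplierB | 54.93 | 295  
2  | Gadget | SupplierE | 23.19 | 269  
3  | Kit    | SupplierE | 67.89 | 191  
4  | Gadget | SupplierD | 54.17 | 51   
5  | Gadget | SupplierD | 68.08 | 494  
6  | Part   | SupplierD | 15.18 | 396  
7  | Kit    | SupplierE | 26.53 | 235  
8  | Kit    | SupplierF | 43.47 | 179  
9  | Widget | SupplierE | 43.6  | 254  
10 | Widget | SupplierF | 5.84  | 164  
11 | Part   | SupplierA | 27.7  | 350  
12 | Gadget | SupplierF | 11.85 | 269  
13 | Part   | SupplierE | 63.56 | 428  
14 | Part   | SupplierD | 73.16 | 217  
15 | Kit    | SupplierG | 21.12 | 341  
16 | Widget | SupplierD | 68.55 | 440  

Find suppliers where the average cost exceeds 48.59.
SELECT supplier, AVG(cost)
FROM products
GROUP BY supplier
HAVING AVG(cost) > 48.59

Result:
  SupplierB: avg=54.93
  SupplierD: avg=55.83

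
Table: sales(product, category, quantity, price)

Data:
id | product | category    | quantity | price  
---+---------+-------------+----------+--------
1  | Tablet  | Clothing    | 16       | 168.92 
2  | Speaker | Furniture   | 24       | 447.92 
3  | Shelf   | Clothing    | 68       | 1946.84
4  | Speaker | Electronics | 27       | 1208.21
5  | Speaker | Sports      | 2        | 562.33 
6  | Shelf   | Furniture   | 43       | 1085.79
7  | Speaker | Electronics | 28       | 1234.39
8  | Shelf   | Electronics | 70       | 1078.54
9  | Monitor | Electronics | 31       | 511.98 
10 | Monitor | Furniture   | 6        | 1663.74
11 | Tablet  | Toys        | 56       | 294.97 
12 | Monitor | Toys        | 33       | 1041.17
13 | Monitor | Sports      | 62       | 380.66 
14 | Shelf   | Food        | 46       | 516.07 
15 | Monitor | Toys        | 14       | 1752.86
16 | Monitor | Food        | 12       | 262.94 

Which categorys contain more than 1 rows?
SELECT category, COUNT(*) as cnt
FROM sales
GROUP BY category
HAVING COUNT(*) > 1

Result:
  Clothing: 2
  Electronics: 4
  Food: 2
  Furniture: 3
  Sports: 2
  Toys: 3

Note: HAVING filters groups after aggregation, WHERE filters rows before.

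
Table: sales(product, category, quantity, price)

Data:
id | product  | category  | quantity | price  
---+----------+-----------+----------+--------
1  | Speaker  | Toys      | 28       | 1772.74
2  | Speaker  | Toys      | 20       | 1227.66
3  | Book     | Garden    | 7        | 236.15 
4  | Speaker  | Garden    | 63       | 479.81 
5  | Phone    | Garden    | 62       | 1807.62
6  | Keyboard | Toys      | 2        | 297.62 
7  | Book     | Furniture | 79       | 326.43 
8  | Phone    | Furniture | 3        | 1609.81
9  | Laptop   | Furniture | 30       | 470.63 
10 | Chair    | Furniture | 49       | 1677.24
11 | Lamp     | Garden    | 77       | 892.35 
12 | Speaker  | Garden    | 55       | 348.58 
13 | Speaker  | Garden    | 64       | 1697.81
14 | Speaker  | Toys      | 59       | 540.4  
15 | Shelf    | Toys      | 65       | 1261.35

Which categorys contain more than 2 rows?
SELECT category, COUNT(*) as cnt
FROM sales
GROUP BY category
HAVING COUNT(*) > 2

Result:
  Furniture: 4
  Garden: 6
  Toys: 5

Note: HAVING filters groups after aggregation, WHERE filters rows before.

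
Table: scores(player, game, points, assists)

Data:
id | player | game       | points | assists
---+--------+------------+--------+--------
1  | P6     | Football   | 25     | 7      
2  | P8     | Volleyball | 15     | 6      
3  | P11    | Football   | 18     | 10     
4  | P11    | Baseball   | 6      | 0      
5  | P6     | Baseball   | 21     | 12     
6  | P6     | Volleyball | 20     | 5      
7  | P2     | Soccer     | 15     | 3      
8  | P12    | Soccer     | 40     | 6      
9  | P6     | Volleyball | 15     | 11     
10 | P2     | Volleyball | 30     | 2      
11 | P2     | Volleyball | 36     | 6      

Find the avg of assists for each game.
SELECT game, AVG(assists) as result
FROM scores
GROUP BY game

Result:
  Baseball: 6.00
  Football: 8.50
  Soccer: 4.50
  Volleyball: 6.00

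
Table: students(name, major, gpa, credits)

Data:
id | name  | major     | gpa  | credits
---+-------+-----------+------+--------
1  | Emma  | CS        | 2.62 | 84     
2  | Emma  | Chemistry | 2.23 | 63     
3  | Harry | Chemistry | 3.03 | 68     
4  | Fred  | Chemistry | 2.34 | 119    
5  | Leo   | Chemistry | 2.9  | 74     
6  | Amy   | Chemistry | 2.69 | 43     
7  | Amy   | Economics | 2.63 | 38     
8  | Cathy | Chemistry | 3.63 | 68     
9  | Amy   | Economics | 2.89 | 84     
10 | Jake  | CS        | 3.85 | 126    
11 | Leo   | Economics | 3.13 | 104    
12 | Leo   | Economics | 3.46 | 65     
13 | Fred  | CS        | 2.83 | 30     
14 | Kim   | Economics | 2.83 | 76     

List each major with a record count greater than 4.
SELECT major, COUNT(*) as cnt
FROM students
GROUP BY major
HAVING COUNT(*) > 4

Result:
  Chemistry: 6
  Economics: 5

Note: HAVING filters groups after aggregation, WHERE filters rows before.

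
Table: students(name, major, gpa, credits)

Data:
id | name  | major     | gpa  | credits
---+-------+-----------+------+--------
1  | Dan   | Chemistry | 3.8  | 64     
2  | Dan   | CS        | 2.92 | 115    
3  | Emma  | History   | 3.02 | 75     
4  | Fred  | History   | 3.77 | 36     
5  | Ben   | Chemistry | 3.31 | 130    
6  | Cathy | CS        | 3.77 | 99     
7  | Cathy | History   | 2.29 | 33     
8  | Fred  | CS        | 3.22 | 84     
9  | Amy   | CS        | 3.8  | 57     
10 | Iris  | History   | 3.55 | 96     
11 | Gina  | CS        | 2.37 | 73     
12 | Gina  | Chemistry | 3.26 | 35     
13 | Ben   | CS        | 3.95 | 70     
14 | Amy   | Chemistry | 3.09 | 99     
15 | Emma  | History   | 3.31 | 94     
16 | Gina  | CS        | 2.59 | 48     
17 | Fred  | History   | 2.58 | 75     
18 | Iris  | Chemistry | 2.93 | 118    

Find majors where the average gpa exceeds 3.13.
SELECT major, AVG(gpa)
FROM students
GROUP BY major
HAVING AVG(gpa) > 3.13

Result:
  CS: avg=3.23
  Chemistry: avg=3.28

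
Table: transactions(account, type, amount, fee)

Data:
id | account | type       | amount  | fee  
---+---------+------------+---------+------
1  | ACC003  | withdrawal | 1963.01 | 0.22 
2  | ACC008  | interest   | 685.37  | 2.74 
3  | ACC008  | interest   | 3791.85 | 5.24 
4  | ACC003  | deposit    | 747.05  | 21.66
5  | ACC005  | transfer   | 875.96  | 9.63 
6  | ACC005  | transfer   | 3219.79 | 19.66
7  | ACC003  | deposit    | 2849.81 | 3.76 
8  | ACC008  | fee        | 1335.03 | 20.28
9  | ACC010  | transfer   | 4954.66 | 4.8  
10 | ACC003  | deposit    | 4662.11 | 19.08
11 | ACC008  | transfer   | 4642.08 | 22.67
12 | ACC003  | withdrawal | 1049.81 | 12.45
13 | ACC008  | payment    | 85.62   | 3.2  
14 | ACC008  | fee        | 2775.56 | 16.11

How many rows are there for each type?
SELECT type, COUNT(*) as count
FROM transactions
GROUP BY type

Result:
  deposit: 3
  fee: 2
  interest: 2
  payment: 1
  transfer: 4
  withdrawal: 2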